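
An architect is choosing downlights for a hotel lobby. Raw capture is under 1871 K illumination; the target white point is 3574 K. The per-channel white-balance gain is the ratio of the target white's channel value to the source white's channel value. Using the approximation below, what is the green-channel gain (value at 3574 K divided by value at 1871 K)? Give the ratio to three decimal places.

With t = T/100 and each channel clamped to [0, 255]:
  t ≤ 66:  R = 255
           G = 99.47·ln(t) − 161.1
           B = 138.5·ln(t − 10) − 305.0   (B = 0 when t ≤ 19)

At 1871 K (t = 18.71):
  G = 99.47·ln 18.71 − 161.1 = 99.47·2.9291 − 161.1 = 130.253.
At 3574 K (t = 35.74):
  G = 99.47·ln 35.74 − 161.1 = 99.47·3.5763 − 161.1 = 194.632.
Gain = 194.632 / 130.253 = 1.4943 → 1.494.

1.494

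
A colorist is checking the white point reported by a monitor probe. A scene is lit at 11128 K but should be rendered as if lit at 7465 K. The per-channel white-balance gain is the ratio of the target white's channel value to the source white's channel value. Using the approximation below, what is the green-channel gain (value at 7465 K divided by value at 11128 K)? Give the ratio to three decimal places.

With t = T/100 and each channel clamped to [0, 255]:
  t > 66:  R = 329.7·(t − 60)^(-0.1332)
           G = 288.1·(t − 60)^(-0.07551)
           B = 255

At 11128 K (t = 111.28):
  G = 288.1·(111.28 − 60)^(-0.07551) = 288.1·51.28^(-0.07551) = 288.1·0.74282 = 214.006.
At 7465 K (t = 74.65):
  G = 288.1·(74.65 − 60)^(-0.07551) = 288.1·14.65^(-0.07551) = 288.1·0.81652 = 235.240.
Gain = 235.240 / 214.006 = 1.0992 → 1.099.

1.099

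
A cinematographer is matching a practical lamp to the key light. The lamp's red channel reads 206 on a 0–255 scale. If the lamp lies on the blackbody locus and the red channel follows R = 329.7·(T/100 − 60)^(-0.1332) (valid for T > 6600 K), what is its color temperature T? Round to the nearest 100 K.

(t − 60)^(-0.1332) = 206/329.7 = 0.62481.
t − 60 = 0.62481^(1/-0.1332) = 0.62481^(-7.508) = 34.152, so t = 94.152.
T = 100·t = 9415 K → 9400 K to the nearest 100 K.

9400 K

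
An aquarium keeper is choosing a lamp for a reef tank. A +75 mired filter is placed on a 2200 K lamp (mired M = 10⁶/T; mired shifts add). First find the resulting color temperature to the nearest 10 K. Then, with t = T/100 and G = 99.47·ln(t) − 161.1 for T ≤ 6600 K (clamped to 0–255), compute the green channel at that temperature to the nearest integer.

M_in = 10⁶/2200 = 454.55; M_out = 454.55 + (+75) = 529.55.
T_out = 10⁶/529.55 = 1888.4 K → 1890 K; t = 18.9.
G = 99.47·ln 18.9 − 161.1 = 99.47·2.9392 − 161.1 = 131.258.
Rounded: 131.

131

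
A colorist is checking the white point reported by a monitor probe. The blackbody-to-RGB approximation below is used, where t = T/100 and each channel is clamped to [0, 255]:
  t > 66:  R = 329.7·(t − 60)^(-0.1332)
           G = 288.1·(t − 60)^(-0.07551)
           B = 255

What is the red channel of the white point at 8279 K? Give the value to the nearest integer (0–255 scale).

217

t = 8279/100 = 82.79; the t > 66 branch applies.
R = 329.7·(82.79 − 60)^(-0.1332) = 329.7·22.79^(-0.1332) = 329.7·0.65940 = 217.404.
Rounded: 217.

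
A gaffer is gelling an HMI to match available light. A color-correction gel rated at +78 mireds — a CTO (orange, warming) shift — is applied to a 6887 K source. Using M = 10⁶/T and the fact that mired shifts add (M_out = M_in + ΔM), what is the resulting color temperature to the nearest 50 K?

4500 K

M_in = 10⁶/6887 = 145.20 mireds.
M_out = 145.20 + (+78) = 223.20 mireds.
T_out = 10⁶/223.20 = 4480.3 K → 4500 K.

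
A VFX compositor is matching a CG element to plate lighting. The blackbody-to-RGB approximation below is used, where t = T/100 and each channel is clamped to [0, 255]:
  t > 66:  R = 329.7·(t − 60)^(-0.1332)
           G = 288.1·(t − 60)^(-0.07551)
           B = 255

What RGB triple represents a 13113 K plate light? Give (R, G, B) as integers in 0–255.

t = 13113/100 = 131.13; the t > 66 branch applies.
R = 329.7·(131.13 − 60)^(-0.1332) = 329.7·71.13^(-0.1332) = 329.7·0.56664 = 186.821.
G = 288.1·(131.13 − 60)^(-0.07551) = 288.1·71.13^(-0.07551) = 288.1·0.72469 = 208.783.
B = 255 by definition for t > 66.
Rounded: (187, 209, 255).

(187, 209, 255)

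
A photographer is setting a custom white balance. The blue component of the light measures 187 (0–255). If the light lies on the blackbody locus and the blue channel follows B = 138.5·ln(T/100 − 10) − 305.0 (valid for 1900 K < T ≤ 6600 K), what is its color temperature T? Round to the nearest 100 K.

ln(t − 10) = (187 + 305.0) / 138.5 = 3.5523.
t − 10 = e^3.5523 = 34.895, so t = 44.895.
T = 100·t = 4490 K → 4500 K to the nearest 100 K.

4500 K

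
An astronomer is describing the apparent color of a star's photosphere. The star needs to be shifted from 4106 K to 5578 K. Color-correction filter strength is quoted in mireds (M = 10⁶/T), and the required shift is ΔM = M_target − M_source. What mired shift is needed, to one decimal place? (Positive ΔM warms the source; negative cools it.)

-64.3 mireds

M_source = 10⁶/4106 = 243.546; M_target = 10⁶/5578 = 179.276.
ΔM = 179.276 − 243.546 = -64.270 → -64.3 mireds, a cooling shift.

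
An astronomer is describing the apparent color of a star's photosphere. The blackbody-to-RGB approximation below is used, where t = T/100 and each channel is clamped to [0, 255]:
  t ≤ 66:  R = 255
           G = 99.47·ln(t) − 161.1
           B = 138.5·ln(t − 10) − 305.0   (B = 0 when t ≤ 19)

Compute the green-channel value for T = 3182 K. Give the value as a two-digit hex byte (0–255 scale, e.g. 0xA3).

0xB7

t = 3182/100 = 31.82; the t ≤ 66 branch applies.
G = 99.47·ln 31.82 − 161.1 = 99.47·3.4601 − 161.1 = 183.076.
Rounded: 183; in hex, 0xB7.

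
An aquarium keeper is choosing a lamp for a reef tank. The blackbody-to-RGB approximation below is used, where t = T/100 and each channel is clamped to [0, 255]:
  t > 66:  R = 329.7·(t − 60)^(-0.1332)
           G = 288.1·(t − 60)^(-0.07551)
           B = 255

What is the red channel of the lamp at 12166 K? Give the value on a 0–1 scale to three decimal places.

t = 12166/100 = 121.66; the t > 66 branch applies.
R = 329.7·(121.66 − 60)^(-0.1332) = 329.7·61.66^(-0.1332) = 329.7·0.57753 = 190.410.
On a 0–1 scale: 190.410/255 = 0.7467 → 0.747.

0.747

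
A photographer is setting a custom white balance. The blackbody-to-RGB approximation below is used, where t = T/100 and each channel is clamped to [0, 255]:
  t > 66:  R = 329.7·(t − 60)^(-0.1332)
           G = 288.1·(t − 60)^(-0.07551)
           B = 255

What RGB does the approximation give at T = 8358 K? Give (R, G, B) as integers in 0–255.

t = 8358/100 = 83.58; the t > 66 branch applies.
R = 329.7·(83.58 − 60)^(-0.1332) = 329.7·23.58^(-0.1332) = 329.7·0.65641 = 216.419.
G = 288.1·(83.58 − 60)^(-0.07551) = 288.1·23.58^(-0.07551) = 288.1·0.78770 = 226.936.
B = 255 by definition for t > 66.
Rounded: (216, 227, 255).

(216, 227, 255)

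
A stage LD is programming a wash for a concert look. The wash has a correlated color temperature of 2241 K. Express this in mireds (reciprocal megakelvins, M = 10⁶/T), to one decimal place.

446.2 mireds

M = 10⁶ / 2241 = 446.229 → 446.2 mireds.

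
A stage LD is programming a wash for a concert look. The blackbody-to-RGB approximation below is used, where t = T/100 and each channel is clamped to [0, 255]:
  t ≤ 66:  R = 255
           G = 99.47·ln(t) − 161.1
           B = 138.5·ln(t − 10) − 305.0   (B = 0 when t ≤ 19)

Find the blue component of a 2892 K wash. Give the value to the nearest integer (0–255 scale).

t = 2892/100 = 28.92; the t ≤ 66 branch applies.
B = 138.5·ln(28.92 − 10) − 305.0 = 138.5·ln 18.92 − 305.0 = 138.5·2.9402 − 305.0 = 102.220.
Rounded: 102.

102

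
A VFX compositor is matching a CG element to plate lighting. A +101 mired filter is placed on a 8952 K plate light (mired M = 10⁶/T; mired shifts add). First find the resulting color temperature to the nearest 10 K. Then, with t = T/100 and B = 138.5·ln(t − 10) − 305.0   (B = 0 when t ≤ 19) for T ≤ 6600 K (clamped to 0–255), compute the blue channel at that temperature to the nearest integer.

M_in = 10⁶/8952 = 111.71; M_out = 111.71 + (+101) = 212.71.
T_out = 10⁶/212.71 = 4701.3 K → 4700 K; t = 47.
B = 138.5·ln(47 − 10) − 305.0 = 138.5·ln 37 − 305.0 = 138.5·3.6109 − 305.0 = 195.112.
Rounded: 195.

195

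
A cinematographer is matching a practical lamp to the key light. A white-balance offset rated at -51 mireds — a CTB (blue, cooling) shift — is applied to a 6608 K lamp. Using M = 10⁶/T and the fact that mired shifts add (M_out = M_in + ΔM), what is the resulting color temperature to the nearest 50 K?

M_in = 10⁶/6608 = 151.33 mireds.
M_out = 151.33 + (-51) = 100.33 mireds.
T_out = 10⁶/100.33 = 9966.9 K → 9950 K.

9950 K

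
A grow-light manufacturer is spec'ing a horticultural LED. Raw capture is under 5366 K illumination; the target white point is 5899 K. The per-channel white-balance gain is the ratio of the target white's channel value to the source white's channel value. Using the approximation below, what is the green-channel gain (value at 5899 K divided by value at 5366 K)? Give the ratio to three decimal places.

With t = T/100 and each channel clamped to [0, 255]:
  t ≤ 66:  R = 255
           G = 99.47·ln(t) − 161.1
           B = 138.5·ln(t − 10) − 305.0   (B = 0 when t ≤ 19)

1.040

At 5366 K (t = 53.66):
  G = 99.47·ln 53.66 − 161.1 = 99.47·3.9827 − 161.1 = 235.056.
At 5899 K (t = 58.99):
  G = 99.47·ln 58.99 − 161.1 = 99.47·4.0774 − 161.1 = 244.476.
Gain = 244.476 / 235.056 = 1.0401 → 1.040.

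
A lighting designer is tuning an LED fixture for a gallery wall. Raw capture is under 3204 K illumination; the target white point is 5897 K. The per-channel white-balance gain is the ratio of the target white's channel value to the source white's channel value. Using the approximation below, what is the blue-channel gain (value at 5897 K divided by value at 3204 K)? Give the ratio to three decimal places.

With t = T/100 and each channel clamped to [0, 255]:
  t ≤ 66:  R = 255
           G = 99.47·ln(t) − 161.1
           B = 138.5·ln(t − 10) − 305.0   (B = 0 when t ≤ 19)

1.896

At 3204 K (t = 32.04):
  B = 138.5·ln(32.04 − 10) − 305.0 = 138.5·ln 22.04 − 305.0 = 138.5·3.0929 − 305.0 = 123.361.
At 5897 K (t = 58.97):
  B = 138.5·ln(58.97 − 10) − 305.0 = 138.5·ln 48.97 − 305.0 = 138.5·3.8912 − 305.0 = 233.932.
Gain = 233.932 / 123.361 = 1.8963 → 1.896.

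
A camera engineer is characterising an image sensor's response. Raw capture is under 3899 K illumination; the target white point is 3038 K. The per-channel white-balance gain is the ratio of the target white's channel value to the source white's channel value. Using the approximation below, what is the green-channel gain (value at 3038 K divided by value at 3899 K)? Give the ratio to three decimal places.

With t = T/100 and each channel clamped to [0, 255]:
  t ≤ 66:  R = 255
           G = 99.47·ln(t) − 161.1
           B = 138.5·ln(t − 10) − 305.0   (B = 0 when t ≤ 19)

At 3899 K (t = 38.99):
  G = 99.47·ln 38.99 − 161.1 = 99.47·3.6633 − 161.1 = 203.289.
At 3038 K (t = 30.38):
  G = 99.47·ln 30.38 − 161.1 = 99.47·3.4138 − 161.1 = 178.469.
Gain = 178.469 / 203.289 = 0.8779 → 0.878.

0.878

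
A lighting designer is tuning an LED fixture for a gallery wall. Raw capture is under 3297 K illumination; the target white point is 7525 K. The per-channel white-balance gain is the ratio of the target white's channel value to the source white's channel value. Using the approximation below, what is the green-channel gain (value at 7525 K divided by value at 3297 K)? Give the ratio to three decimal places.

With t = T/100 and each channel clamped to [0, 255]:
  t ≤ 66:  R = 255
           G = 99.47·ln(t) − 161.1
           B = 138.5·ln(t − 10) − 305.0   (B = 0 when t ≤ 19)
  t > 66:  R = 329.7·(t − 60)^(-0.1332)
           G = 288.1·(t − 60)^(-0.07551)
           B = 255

At 3297 K (t = 32.97):
  G = 99.47·ln 32.97 − 161.1 = 99.47·3.4956 − 161.1 = 186.607.
At 7525 K (t = 75.25):
  G = 288.1·(75.25 − 60)^(-0.07551) = 288.1·15.25^(-0.07551) = 288.1·0.81405 = 234.528.
Gain = 234.528 / 186.607 = 1.2568 → 1.257.

1.257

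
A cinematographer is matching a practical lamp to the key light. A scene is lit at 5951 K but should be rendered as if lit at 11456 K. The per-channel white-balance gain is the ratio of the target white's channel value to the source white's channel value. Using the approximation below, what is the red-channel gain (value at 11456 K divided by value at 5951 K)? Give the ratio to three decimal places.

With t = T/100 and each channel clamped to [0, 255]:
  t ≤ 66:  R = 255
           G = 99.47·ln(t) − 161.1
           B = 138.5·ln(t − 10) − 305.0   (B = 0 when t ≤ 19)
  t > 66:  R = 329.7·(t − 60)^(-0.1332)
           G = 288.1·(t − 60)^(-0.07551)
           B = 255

0.759

At 5951 K (t = 59.51):
  R = 255 by definition for t ≤ 66.
At 11456 K (t = 114.56):
  R = 329.7·(114.56 − 60)^(-0.1332) = 329.7·54.56^(-0.1332) = 329.7·0.58701 = 193.538.
Gain = 193.538 / 255.000 = 0.7590 → 0.759.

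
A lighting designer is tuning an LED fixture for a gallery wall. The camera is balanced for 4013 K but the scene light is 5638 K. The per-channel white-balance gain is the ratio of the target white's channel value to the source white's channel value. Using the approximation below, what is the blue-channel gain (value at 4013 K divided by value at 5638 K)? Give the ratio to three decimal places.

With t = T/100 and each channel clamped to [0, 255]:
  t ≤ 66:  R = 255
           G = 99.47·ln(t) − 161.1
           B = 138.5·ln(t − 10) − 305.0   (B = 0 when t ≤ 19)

0.736

At 5638 K (t = 56.38):
  B = 138.5·ln(56.38 − 10) − 305.0 = 138.5·ln 46.38 − 305.0 = 138.5·3.8369 − 305.0 = 226.406.
At 4013 K (t = 40.13):
  B = 138.5·ln(40.13 − 10) − 305.0 = 138.5·ln 30.13 − 305.0 = 138.5·3.4055 − 305.0 = 166.665.
Gain = 166.665 / 226.406 = 0.7361 → 0.736.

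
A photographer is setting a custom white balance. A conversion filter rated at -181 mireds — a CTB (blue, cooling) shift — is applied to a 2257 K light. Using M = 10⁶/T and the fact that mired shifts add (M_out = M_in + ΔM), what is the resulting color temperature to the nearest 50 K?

3800 K

M_in = 10⁶/2257 = 443.07 mireds.
M_out = 443.07 + (-181) = 262.07 mireds.
T_out = 10⁶/262.07 = 3815.8 K → 3800 K.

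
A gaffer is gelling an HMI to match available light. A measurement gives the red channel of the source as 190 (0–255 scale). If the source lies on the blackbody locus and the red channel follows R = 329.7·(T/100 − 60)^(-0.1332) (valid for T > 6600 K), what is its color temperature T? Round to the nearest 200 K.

(t − 60)^(-0.1332) = 190/329.7 = 0.57628.
t − 60 = 0.57628^(1/-0.1332) = 0.57628^(-7.508) = 62.667, so t = 122.667.
T = 100·t = 12267 K → 12200 K to the nearest 200 K.

12200 K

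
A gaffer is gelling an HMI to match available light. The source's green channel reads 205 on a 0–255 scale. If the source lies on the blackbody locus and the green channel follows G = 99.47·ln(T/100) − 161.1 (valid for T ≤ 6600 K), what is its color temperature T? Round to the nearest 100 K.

4000 K

ln t = (205 + 161.1) / 99.47 = 3.6805.
t = e^3.6805 = 39.666.
T = 100·t = 3967 K → 4000 K to the nearest 100 K.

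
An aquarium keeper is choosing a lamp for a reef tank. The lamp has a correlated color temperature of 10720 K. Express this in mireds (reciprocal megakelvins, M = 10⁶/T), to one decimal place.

93.3 mireds

M = 10⁶ / 10720 = 93.284 → 93.3 mireds.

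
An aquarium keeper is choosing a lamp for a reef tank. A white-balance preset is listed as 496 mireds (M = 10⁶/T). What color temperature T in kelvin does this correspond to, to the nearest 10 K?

2020 K

T = 10⁶ / 496 = 2016.13 K → 2020 K.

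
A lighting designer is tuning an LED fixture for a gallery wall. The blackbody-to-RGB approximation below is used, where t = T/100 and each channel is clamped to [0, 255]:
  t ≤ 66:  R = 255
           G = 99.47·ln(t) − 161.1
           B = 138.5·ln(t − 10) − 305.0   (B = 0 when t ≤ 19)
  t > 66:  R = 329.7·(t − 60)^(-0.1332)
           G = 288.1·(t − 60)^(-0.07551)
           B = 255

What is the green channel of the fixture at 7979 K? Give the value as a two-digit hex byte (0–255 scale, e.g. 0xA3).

t = 7979/100 = 79.79; the t > 66 branch applies.
G = 288.1·(79.79 − 60)^(-0.07551) = 288.1·19.79^(-0.07551) = 288.1·0.79819 = 229.958.
Rounded: 230; in hex, 0xE6.

0xE6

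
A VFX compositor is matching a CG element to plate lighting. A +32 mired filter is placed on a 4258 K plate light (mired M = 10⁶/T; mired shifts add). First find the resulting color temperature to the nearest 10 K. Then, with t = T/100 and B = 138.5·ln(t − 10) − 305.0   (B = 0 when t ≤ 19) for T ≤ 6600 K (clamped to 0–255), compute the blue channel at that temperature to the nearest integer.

M_in = 10⁶/4258 = 234.85; M_out = 234.85 + (+32) = 266.85.
T_out = 10⁶/266.85 = 3747.4 K → 3750 K; t = 37.5.
B = 138.5·ln(37.5 − 10) − 305.0 = 138.5·ln 27.5 − 305.0 = 138.5·3.3142 − 305.0 = 154.015.
Rounded: 154.

154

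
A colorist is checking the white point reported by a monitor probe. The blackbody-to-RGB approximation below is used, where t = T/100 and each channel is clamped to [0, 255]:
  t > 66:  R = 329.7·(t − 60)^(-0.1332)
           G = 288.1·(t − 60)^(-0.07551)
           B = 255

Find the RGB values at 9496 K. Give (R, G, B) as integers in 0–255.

(205, 220, 255)

t = 9496/100 = 94.96; the t > 66 branch applies.
R = 329.7·(94.96 − 60)^(-0.1332) = 329.7·34.96^(-0.1332) = 329.7·0.62287 = 205.360.
G = 288.1·(94.96 − 60)^(-0.07551) = 288.1·34.96^(-0.07551) = 288.1·0.76462 = 220.287.
B = 255 by definition for t > 66.
Rounded: (205, 220, 255).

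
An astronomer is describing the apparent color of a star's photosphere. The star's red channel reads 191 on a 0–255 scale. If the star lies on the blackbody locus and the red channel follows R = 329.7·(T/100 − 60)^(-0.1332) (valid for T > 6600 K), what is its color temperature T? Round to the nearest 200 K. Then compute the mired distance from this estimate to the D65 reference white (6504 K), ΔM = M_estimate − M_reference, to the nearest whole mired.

-70 mireds

(t − 60)^(-0.1332) = 191/329.7 = 0.57931.
t − 60 = 0.57931^(1/-0.1332) = 0.57931^(-7.508) = 60.245, so t = 120.245.
T = 100·t = 12025 K → 12000 K to the nearest 200 K.
M_estimate = 10⁶/12000 = 83.33; M_reference = 10⁶/6504 = 153.75.
ΔM = 83.33 − 153.75 = -70.42 → -70 mireds.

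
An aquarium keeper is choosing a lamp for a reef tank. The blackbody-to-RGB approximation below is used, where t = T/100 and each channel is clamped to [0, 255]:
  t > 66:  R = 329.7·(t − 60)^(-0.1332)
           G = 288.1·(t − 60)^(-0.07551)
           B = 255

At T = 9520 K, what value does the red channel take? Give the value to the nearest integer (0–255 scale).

t = 9520/100 = 95.2; the t > 66 branch applies.
R = 329.7·(95.2 − 60)^(-0.1332) = 329.7·35.2^(-0.1332) = 329.7·0.62230 = 205.173.
Rounded: 205.

205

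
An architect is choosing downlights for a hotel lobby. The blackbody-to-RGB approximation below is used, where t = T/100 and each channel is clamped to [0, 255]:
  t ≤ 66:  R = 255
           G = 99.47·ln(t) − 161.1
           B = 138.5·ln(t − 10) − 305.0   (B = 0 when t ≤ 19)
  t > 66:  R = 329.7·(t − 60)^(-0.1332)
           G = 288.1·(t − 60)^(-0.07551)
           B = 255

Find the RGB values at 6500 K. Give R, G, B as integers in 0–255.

R=255, G=254, B=250

t = 6500/100 = 65; the t ≤ 66 branch applies.
R = 255 by definition for t ≤ 66.
G = 99.47·ln 65 − 161.1 = 99.47·4.1744 − 161.1 = 254.126.
B = 138.5·ln(65 − 10) − 305.0 = 138.5·ln 55 − 305.0 = 138.5·4.0073 − 305.0 = 250.016.
Rounded: (255, 254, 250).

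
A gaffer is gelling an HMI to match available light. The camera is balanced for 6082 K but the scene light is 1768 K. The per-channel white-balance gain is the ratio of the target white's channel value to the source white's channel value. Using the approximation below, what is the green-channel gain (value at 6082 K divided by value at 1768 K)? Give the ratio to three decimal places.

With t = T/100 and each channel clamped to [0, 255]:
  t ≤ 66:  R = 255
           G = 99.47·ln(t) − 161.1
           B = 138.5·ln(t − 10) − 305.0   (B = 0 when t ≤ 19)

At 1768 K (t = 17.68):
  G = 99.47·ln 17.68 − 161.1 = 99.47·2.8724 − 161.1 = 124.621.
At 6082 K (t = 60.82):
  G = 99.47·ln 60.82 − 161.1 = 99.47·4.1079 − 161.1 = 247.515.
Gain = 247.515 / 124.621 = 1.9861 → 1.986.

1.986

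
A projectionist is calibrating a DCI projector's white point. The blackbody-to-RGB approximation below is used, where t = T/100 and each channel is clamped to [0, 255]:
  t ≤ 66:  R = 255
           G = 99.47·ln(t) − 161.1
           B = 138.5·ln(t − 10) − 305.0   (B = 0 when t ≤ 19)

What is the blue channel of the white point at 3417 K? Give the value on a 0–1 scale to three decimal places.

t = 3417/100 = 34.17; the t ≤ 66 branch applies.
B = 138.5·ln(34.17 − 10) − 305.0 = 138.5·ln 24.17 − 305.0 = 138.5·3.1851 − 305.0 = 136.138.
On a 0–1 scale: 136.138/255 = 0.5339 → 0.534.

0.534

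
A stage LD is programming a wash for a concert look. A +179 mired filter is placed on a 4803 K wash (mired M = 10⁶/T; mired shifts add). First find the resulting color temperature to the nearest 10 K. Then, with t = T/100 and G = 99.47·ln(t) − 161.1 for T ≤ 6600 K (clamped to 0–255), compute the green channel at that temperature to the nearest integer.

162

M_in = 10⁶/4803 = 208.20; M_out = 208.20 + (+179) = 387.20.
T_out = 10⁶/387.20 = 2582.6 K → 2580 K; t = 25.8.
G = 99.47·ln 25.8 − 161.1 = 99.47·3.2504 − 161.1 = 162.215.
Rounded: 162.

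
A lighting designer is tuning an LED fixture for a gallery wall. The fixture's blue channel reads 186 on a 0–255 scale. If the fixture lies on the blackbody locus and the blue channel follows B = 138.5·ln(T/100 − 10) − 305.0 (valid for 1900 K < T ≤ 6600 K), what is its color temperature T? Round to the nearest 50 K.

ln(t − 10) = (186 + 305.0) / 138.5 = 3.5451.
t − 10 = e^3.5451 = 34.644, so t = 44.644.
T = 100·t = 4464 K → 4450 K to the nearest 50 K.

4450 K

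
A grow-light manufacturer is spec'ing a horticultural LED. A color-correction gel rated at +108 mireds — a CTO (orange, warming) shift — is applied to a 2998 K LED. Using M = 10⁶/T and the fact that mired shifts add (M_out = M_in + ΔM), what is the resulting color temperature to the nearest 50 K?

M_in = 10⁶/2998 = 333.56 mireds.
M_out = 333.56 + (+108) = 441.56 mireds.
T_out = 10⁶/441.56 = 2264.7 K → 2250 K.

2250 K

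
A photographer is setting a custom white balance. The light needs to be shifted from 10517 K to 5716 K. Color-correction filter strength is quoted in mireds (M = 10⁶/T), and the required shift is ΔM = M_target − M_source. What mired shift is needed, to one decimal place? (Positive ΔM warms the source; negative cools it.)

+79.9 mireds

M_source = 10⁶/10517 = 95.084; M_target = 10⁶/5716 = 174.948.
ΔM = 174.948 − 95.084 = 79.863 → +79.9 mireds, a warming shift.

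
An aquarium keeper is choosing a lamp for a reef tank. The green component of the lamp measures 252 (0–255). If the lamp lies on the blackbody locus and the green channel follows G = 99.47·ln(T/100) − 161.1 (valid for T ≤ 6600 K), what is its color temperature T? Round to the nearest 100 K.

ln t = (252 + 161.1) / 99.47 = 4.1530.
t = e^4.1530 = 63.625.
T = 100·t = 6363 K → 6400 K to the nearest 100 K.

6400 K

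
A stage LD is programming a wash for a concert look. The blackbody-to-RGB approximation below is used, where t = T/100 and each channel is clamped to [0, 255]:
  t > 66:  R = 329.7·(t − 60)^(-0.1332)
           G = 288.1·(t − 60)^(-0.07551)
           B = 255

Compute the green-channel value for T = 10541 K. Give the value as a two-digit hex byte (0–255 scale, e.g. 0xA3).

t = 10541/100 = 105.41; the t > 66 branch applies.
G = 288.1·(105.41 − 60)^(-0.07551) = 288.1·45.41^(-0.07551) = 288.1·0.74967 = 215.979.
Rounded: 216; in hex, 0xD8.

0xD8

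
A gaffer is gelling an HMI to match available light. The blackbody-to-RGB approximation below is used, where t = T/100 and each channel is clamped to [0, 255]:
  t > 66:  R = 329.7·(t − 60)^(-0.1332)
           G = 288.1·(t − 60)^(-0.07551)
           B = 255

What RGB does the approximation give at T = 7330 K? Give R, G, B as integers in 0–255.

R=234, G=237, B=255

t = 7330/100 = 73.3; the t > 66 branch applies.
R = 329.7·(73.3 − 60)^(-0.1332) = 329.7·13.3^(-0.1332) = 329.7·0.70844 = 233.573.
G = 288.1·(73.3 − 60)^(-0.07551) = 288.1·13.3^(-0.07551) = 288.1·0.82250 = 236.963.
B = 255 by definition for t > 66.
Rounded: (234, 237, 255).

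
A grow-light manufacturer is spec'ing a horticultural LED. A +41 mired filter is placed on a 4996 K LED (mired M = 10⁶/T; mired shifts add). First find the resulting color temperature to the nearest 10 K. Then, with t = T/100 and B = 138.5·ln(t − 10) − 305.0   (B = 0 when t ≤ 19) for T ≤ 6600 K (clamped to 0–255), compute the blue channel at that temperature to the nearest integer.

173

M_in = 10⁶/4996 = 200.16; M_out = 200.16 + (+41) = 241.16.
T_out = 10⁶/241.16 = 4146.6 K → 4150 K; t = 41.5.
B = 138.5·ln(41.5 − 10) − 305.0 = 138.5·ln 31.5 − 305.0 = 138.5·3.4500 − 305.0 = 172.823.
Rounded: 173.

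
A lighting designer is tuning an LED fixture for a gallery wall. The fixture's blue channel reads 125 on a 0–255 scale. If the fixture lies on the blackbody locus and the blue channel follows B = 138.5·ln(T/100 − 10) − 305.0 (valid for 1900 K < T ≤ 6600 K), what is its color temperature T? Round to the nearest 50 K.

3250 K

ln(t − 10) = (125 + 305.0) / 138.5 = 3.1047.
t − 10 = e^3.1047 = 22.302, so t = 32.302.
T = 100·t = 3230 K → 3250 K to the nearest 50 K.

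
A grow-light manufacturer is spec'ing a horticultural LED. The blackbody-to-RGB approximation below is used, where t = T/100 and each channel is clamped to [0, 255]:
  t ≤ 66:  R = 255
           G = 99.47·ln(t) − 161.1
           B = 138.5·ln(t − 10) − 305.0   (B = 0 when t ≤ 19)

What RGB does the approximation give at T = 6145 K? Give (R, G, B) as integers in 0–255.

(255, 249, 241)

t = 6145/100 = 61.45; the t ≤ 66 branch applies.
R = 255 by definition for t ≤ 66.
G = 99.47·ln 61.45 − 161.1 = 99.47·4.1182 − 161.1 = 248.540.
B = 138.5·ln(61.45 − 10) − 305.0 = 138.5·ln 51.45 − 305.0 = 138.5·3.9406 − 305.0 = 240.775.
Rounded: (255, 249, 241).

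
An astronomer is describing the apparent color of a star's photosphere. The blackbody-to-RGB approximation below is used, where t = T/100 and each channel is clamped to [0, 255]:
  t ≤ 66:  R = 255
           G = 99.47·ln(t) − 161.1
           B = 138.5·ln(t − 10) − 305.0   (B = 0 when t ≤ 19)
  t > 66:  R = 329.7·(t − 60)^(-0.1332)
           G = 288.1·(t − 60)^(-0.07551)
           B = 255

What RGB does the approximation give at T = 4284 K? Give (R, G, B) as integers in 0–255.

(255, 213, 179)

t = 4284/100 = 42.84; the t ≤ 66 branch applies.
R = 255 by definition for t ≤ 66.
G = 99.47·ln 42.84 − 161.1 = 99.47·3.7575 − 161.1 = 212.656.
B = 138.5·ln(42.84 − 10) − 305.0 = 138.5·ln 32.84 − 305.0 = 138.5·3.4916 − 305.0 = 178.593.
Rounded: (255, 213, 179).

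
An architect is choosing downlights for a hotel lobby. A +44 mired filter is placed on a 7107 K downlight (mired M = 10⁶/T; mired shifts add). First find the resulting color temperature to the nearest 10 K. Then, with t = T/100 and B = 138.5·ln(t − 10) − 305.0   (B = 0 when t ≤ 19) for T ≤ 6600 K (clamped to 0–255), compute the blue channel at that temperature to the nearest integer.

219

M_in = 10⁶/7107 = 140.71; M_out = 140.71 + (+44) = 184.71.
T_out = 10⁶/184.71 = 5414.0 K → 5410 K; t = 54.1.
B = 138.5·ln(54.1 − 10) − 305.0 = 138.5·ln 44.1 − 305.0 = 138.5·3.7865 − 305.0 = 219.425.
Rounded: 219.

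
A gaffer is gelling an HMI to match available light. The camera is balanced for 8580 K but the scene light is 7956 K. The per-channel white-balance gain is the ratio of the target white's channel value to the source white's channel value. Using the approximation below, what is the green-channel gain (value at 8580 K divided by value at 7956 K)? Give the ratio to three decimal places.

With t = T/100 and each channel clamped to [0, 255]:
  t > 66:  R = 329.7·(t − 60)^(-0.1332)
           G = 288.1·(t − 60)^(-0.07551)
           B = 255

0.979

At 7956 K (t = 79.56):
  G = 288.1·(79.56 − 60)^(-0.07551) = 288.1·19.56^(-0.07551) = 288.1·0.79889 = 230.161.
At 8580 K (t = 85.8):
  G = 288.1·(85.8 − 60)^(-0.07551) = 288.1·25.8^(-0.07551) = 288.1·0.78236 = 225.399.
Gain = 225.399 / 230.161 = 0.9793 → 0.979.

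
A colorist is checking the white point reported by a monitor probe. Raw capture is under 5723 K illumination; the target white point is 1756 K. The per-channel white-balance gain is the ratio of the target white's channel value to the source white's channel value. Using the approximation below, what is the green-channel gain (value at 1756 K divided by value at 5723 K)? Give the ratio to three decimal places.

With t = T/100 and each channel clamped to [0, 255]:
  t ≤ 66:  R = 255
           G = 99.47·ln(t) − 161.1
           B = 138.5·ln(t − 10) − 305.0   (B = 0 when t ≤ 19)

0.513

At 5723 K (t = 57.23):
  G = 99.47·ln 57.23 − 161.1 = 99.47·4.0471 − 161.1 = 241.463.
At 1756 K (t = 17.56):
  G = 99.47·ln 17.56 − 161.1 = 99.47·2.8656 − 161.1 = 123.944.
Gain = 123.944 / 241.463 = 0.5133 → 0.513.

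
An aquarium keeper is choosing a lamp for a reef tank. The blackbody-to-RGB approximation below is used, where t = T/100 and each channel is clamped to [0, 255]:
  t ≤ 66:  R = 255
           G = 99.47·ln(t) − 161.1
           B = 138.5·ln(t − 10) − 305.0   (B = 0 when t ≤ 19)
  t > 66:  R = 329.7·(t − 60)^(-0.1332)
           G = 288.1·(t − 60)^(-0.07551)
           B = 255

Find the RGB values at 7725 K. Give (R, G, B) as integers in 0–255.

t = 7725/100 = 77.25; the t > 66 branch applies.
R = 329.7·(77.25 − 60)^(-0.1332) = 329.7·17.25^(-0.1332) = 329.7·0.68432 = 225.621.
G = 288.1·(77.25 − 60)^(-0.07551) = 288.1·17.25^(-0.07551) = 288.1·0.80651 = 232.356.
B = 255 by definition for t > 66.
Rounded: (226, 232, 255).

(226, 232, 255)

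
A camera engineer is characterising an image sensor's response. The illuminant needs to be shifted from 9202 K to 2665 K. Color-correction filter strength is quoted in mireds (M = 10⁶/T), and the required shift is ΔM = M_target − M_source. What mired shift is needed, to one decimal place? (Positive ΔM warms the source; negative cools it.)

+266.6 mireds

M_source = 10⁶/9202 = 108.672; M_target = 10⁶/2665 = 375.235.
ΔM = 375.235 − 108.672 = 266.562 → +266.6 mireds, a warming shift.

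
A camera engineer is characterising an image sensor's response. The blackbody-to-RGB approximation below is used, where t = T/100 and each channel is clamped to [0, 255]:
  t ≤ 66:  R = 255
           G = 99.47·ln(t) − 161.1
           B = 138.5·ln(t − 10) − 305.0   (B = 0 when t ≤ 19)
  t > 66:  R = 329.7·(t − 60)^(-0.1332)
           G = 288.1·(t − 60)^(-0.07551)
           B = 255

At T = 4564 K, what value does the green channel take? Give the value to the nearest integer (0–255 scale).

219

t = 4564/100 = 45.64; the t ≤ 66 branch applies.
G = 99.47·ln 45.64 − 161.1 = 99.47·3.8208 − 161.1 = 218.953.
Rounded: 219.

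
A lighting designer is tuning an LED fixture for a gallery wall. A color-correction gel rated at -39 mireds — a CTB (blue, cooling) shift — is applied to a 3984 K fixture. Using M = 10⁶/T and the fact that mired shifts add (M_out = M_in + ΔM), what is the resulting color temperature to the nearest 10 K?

4720 K

M_in = 10⁶/3984 = 251.00 mireds.
M_out = 251.00 + (-39) = 212.00 mireds.
T_out = 10⁶/212.00 = 4716.9 K → 4720 K.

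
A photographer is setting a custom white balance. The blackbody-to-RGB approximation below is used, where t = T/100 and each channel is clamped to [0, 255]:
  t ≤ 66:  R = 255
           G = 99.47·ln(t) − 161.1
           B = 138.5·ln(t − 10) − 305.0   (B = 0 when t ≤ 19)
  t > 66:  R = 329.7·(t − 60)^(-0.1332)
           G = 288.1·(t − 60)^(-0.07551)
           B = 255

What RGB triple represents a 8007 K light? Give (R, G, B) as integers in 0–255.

t = 8007/100 = 80.07; the t > 66 branch applies.
R = 329.7·(80.07 − 60)^(-0.1332) = 329.7·20.07^(-0.1332) = 329.7·0.67066 = 221.116.
G = 288.1·(80.07 − 60)^(-0.07551) = 288.1·20.07^(-0.07551) = 288.1·0.79734 = 229.714.
B = 255 by definition for t > 66.
Rounded: (221, 230, 255).

(221, 230, 255)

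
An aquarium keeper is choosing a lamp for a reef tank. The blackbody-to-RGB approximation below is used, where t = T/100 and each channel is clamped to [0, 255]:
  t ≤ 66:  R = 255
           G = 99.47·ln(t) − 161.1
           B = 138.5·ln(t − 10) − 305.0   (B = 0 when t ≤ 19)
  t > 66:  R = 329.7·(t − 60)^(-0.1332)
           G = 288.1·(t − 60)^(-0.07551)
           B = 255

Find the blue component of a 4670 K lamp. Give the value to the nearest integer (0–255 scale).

t = 4670/100 = 46.7; the t ≤ 66 branch applies.
B = 138.5·ln(46.7 − 10) − 305.0 = 138.5·ln 36.7 − 305.0 = 138.5·3.6028 − 305.0 = 193.985.
Rounded: 194.

194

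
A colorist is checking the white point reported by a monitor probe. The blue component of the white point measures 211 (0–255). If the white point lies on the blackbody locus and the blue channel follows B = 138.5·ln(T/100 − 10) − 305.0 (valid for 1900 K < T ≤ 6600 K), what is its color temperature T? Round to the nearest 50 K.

ln(t − 10) = (211 + 305.0) / 138.5 = 3.7256.
t − 10 = e^3.7256 = 41.497, so t = 51.497.
T = 100·t = 5150 K → 5150 K to the nearest 50 K.

5150 K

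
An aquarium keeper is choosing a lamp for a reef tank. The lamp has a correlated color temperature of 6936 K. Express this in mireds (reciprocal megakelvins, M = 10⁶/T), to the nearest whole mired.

M = 10⁶ / 6936 = 144.175 → 144 mireds.

144 mireds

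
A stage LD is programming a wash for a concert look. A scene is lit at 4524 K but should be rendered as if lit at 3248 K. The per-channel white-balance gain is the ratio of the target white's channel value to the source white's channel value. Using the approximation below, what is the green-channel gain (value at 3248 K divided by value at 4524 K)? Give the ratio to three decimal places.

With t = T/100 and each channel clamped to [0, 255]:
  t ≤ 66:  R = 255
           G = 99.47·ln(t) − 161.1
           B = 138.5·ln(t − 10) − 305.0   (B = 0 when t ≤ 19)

At 4524 K (t = 45.24):
  G = 99.47·ln 45.24 − 161.1 = 99.47·3.8120 − 161.1 = 218.078.
At 3248 K (t = 32.48):
  G = 99.47·ln 32.48 − 161.1 = 99.47·3.4806 − 161.1 = 185.118.
Gain = 185.118 / 218.078 = 0.8489 → 0.849.

0.849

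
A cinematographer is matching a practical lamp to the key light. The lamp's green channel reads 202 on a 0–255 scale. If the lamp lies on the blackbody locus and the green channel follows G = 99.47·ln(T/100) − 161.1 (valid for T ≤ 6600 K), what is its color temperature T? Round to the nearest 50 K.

ln t = (202 + 161.1) / 99.47 = 3.6503.
t = e^3.6503 = 38.488.
T = 100·t = 3849 K → 3850 K to the nearest 50 K.

3850 K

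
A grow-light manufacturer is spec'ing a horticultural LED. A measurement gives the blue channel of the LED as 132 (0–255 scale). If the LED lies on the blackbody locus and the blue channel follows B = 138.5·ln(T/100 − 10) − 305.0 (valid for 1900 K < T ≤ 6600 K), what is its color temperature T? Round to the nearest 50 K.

ln(t − 10) = (132 + 305.0) / 138.5 = 3.1552.
t − 10 = e^3.1552 = 23.459, so t = 33.459.
T = 100·t = 3346 K → 3350 K to the nearest 50 K.

3350 K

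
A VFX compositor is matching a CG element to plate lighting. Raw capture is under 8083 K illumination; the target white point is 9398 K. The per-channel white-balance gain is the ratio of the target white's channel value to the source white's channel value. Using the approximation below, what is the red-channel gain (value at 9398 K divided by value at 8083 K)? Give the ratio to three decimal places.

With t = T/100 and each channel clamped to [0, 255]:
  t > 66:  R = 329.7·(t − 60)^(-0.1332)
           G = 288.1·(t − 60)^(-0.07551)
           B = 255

At 8083 K (t = 80.83):
  R = 329.7·(80.83 − 60)^(-0.1332) = 329.7·20.83^(-0.1332) = 329.7·0.66735 = 220.024.
At 9398 K (t = 93.98):
  R = 329.7·(93.98 − 60)^(-0.1332) = 329.7·33.98^(-0.1332) = 329.7·0.62523 = 206.139.
Gain = 206.139 / 220.024 = 0.9369 → 0.937.

0.937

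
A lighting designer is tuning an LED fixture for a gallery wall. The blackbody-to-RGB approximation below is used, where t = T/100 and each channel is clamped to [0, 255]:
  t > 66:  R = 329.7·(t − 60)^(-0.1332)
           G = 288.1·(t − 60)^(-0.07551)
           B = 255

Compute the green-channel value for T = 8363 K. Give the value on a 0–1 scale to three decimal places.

t = 8363/100 = 83.63; the t > 66 branch applies.
G = 288.1·(83.63 − 60)^(-0.07551) = 288.1·23.63^(-0.07551) = 288.1·0.78757 = 226.899.
On a 0–1 scale: 226.899/255 = 0.8898 → 0.890.

0.890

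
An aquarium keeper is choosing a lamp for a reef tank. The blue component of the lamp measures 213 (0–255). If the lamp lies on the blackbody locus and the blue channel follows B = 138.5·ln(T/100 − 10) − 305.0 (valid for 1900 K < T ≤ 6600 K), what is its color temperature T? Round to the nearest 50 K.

5200 K

ln(t − 10) = (213 + 305.0) / 138.5 = 3.7401.
t − 10 = e^3.7401 = 42.101, so t = 52.101.
T = 100·t = 5210 K → 5200 K to the nearest 50 K.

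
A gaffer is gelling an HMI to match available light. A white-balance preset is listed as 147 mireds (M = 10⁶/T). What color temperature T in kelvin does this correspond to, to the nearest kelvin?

T = 10⁶ / 147 = 6802.72 K → 6803 K.

6803 K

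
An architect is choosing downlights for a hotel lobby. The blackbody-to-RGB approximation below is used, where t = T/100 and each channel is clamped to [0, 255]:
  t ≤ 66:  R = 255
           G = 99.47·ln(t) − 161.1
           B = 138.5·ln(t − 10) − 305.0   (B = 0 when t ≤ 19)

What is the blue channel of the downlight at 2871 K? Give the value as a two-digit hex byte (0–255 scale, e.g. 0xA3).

0x65

t = 2871/100 = 28.71; the t ≤ 66 branch applies.
B = 138.5·ln(28.71 − 10) − 305.0 = 138.5·ln 18.71 − 305.0 = 138.5·2.9291 − 305.0 = 100.675.
Rounded: 101; in hex, 0x65.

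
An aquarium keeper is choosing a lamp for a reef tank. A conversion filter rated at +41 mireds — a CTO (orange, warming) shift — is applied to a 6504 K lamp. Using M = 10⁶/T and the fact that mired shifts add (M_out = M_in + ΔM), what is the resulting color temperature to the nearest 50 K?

5150 K

M_in = 10⁶/6504 = 153.75 mireds.
M_out = 153.75 + (+41) = 194.75 mireds.
T_out = 10⁶/194.75 = 5134.7 K → 5150 K.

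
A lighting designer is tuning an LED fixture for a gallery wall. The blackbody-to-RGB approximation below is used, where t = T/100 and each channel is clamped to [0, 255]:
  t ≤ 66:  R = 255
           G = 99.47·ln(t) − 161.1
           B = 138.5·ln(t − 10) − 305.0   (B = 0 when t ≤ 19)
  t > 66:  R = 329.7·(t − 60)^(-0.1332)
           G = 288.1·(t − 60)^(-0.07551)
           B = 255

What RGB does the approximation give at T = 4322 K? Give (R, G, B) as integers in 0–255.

t = 4322/100 = 43.22; the t ≤ 66 branch applies.
R = 255 by definition for t ≤ 66.
G = 99.47·ln 43.22 − 161.1 = 99.47·3.7663 − 161.1 = 213.534.
B = 138.5·ln(43.22 − 10) − 305.0 = 138.5·ln 33.22 − 305.0 = 138.5·3.5032 − 305.0 = 180.187.
Rounded: (255, 214, 180).

(255, 214, 180)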